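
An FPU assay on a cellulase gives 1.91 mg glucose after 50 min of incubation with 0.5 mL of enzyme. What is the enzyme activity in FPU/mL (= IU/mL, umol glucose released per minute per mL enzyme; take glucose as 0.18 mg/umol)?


Activity = glucose_mg / (0.18 mg/umol * V_mL * t_min)
= 1.91 / (0.18 * 0.5 * 50)
= 0.4244 FPU/mL

0.4244 FPU/mL


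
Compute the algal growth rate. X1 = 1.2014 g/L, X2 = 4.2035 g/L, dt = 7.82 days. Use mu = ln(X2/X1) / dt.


mu = ln(X2/X1) / dt
= ln(4.2035/1.2014) / 7.82
= 0.1602 per day

0.1602 per day


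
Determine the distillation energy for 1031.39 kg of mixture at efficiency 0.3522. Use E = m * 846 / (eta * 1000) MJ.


E = m * 846 / (eta * 1000)
= 1031.39 * 846 / (0.3522 * 1000)
= 2477.4445 MJ

2477.4445 MJ


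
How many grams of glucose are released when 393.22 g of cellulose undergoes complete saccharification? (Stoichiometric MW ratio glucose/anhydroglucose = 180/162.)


glucose = cellulose * 180/162
= 393.22 * 180/162
= 436.9111 g

436.9111 g


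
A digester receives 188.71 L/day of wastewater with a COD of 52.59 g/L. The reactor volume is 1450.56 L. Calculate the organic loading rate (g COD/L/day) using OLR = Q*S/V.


OLR = Q * S / V
= 188.71 * 52.59 / 1450.56
= 6.8417 g/L/day

6.8417 g/L/day


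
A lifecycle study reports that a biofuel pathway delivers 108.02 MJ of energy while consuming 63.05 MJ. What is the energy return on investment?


EROI = E_out / E_in
= 108.02 / 63.05
= 1.7132

1.7132


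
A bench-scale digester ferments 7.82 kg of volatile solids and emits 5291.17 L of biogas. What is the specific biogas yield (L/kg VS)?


Y = V / VS
= 5291.17 / 7.82
= 676.6202 L/kg VS

676.6202 L/kg VS


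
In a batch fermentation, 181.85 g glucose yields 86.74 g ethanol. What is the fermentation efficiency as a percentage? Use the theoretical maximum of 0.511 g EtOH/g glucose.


Fermentation efficiency = (actual / (0.511 * glucose)) * 100
= (86.74 / (0.511 * 181.85)) * 100
= 93.3437%

93.3437%


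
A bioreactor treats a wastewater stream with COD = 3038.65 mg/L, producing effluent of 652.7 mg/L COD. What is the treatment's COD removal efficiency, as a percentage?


eta = (COD_in - COD_out) / COD_in * 100
= (3038.65 - 652.7) / 3038.65 * 100
= 78.5201%

78.5201%


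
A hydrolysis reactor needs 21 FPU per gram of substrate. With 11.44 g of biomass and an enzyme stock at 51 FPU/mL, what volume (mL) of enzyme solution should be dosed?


V = dosage * m_sub / activity
V = 21 * 11.44 / 51
V = 4.7106 mL

4.7106 mL


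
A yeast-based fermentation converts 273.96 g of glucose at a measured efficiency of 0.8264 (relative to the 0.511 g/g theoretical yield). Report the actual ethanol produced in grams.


Actual ethanol: m = 0.511 * 273.96 * 0.8264
m = 115.6907 g

115.6907 g


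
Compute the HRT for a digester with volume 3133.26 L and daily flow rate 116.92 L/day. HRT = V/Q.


HRT = V / Q
= 3133.26 / 116.92
= 26.7983 days

26.7983 days


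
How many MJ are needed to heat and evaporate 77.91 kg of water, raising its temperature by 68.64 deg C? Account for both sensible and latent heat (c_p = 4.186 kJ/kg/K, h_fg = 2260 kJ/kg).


E = m_water * (4.186 * dT + 2260) / 1000
= 77.91 * (4.186 * 68.64 + 2260) / 1000
= 198.4622 MJ

198.4622 MJ


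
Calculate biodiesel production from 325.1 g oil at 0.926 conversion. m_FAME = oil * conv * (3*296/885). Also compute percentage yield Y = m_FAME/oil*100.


m_FAME = oil * conv * (3 * 296 / 885) = oil * conv * (888/885)
= 325.1 * 0.926 * 888 / 885
= 302.0631 g
Y = m_FAME / oil * 100 = conv * (888/885) * 100
= 0.926 * 888 / 885 * 100
= 92.91%

302.0631 g FAME; Y = 92.91%


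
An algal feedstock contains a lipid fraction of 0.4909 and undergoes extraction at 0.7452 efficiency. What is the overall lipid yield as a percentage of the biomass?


Y = lipid_content * extraction_eff * 100
= 0.4909 * 0.7452 * 100
= 36.5819%

36.5819%


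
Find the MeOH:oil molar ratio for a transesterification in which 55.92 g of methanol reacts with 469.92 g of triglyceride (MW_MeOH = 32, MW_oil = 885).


Molar ratio = n_MeOH / n_oil = (MeOH/32) / (oil/885) = (MeOH * 885) / (32 * oil)
= (55.92 * 885) / (32 * 469.92)
= 3.2911

3.2911


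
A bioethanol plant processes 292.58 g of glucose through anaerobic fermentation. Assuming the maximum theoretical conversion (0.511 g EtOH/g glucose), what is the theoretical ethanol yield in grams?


Theoretical ethanol yield: m_EtOH = 0.511 * m_glucose
m_EtOH = 0.511 * 292.58 = 149.5084 g

149.5084 g


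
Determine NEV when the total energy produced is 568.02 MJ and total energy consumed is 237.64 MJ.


NEV = E_out - E_in
= 568.02 - 237.64
= 330.3800 MJ

330.3800 MJ


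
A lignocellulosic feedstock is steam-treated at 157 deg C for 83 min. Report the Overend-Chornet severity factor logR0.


logR0 = log10(t * exp((T - 100) / 14.75))
= log10(83 * exp((157 - 100) / 14.75))
= 3.5974

3.5974


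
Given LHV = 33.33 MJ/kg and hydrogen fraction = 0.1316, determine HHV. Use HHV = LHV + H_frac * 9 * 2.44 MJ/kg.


HHV = LHV + H_frac * 9 * 2.44
= 33.33 + 0.1316 * 9 * 2.44
= 36.2199 MJ/kg

36.2199 MJ/kg


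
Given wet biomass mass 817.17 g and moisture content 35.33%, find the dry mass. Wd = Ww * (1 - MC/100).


Wd = Ww * (1 - MC/100)
= 817.17 * (1 - 35.33/100)
= 528.4638 g

528.4638 g


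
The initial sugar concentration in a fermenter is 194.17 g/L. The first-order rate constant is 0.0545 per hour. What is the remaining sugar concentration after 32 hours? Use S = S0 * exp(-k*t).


S = S0 * exp(-k * t)
S = 194.17 * exp(-0.0545 * 32)
S = 33.9447 g/L

33.9447 g/L


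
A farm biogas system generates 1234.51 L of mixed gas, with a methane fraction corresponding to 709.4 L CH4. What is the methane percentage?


CH4% = V_CH4 / V_total * 100
= 709.4 / 1234.51 * 100
= 57.4641%

57.4641%


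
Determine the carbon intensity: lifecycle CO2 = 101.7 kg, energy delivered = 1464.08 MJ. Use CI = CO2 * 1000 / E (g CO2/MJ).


CI = CO2 * 1000 / E
= 101.7 * 1000 / 1464.08
= 69.4634 g CO2/MJ

69.4634 g CO2/MJ


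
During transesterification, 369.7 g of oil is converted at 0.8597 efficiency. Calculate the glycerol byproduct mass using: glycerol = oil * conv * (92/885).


glycerol = oil * conv * (92/885)
= 369.7 * 0.8597 * 92 / 885
= 33.0401 g

33.0401 g


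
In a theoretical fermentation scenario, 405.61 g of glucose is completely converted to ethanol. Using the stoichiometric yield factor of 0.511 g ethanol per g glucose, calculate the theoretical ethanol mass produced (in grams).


Theoretical ethanol yield: m_EtOH = 0.511 * m_glucose
m_EtOH = 0.511 * 405.61 = 207.2667 g

207.2667 g


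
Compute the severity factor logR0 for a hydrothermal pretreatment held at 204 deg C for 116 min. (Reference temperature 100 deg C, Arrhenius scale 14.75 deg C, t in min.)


logR0 = log10(t * exp((T - 100) / 14.75))
= log10(116 * exp((204 - 100) / 14.75))
= 5.1266

5.1266


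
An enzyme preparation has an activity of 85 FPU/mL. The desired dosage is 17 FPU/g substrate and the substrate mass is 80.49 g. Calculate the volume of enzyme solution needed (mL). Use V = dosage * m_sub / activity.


V = dosage * m_sub / activity
V = 17 * 80.49 / 85
V = 16.0980 mL

16.0980 mL


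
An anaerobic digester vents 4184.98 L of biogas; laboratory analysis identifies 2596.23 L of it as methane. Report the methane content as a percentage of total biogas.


CH4% = V_CH4 / V_total * 100
= 2596.23 / 4184.98 * 100
= 62.0369%

62.0369%


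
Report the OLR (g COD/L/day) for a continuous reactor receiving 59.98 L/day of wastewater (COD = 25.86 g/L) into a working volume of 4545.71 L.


OLR = Q * S / V
= 59.98 * 25.86 / 4545.71
= 0.3412 g/L/day

0.3412 g/L/day


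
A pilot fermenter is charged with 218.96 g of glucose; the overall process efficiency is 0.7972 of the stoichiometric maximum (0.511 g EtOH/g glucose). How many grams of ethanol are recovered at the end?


Actual ethanol: m = 0.511 * 218.96 * 0.7972
m = 89.1976 g

89.1976 g


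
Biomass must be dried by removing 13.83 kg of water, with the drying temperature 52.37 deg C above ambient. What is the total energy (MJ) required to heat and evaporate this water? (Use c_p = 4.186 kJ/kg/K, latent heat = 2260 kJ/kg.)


E = m_water * (4.186 * dT + 2260) / 1000
= 13.83 * (4.186 * 52.37 + 2260) / 1000
= 34.2876 MJ

34.2876 MJ


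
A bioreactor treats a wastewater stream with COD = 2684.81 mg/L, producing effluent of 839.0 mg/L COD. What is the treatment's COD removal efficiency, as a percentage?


eta = (COD_in - COD_out) / COD_in * 100
= (2684.81 - 839.0) / 2684.81 * 100
= 68.7501%

68.7501%


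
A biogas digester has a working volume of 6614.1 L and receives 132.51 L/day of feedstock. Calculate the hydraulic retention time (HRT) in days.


HRT = V / Q
= 6614.1 / 132.51
= 49.9140 days

49.9140 days


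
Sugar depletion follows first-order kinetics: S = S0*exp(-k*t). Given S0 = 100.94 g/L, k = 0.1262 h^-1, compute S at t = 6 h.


S = S0 * exp(-k * t)
S = 100.94 * exp(-0.1262 * 6)
S = 47.3386 g/L

47.3386 g/L


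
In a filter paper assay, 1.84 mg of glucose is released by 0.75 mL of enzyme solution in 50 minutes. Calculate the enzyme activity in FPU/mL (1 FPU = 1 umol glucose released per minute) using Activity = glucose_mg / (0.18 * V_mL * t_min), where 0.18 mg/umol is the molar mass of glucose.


Activity = glucose_mg / (0.18 mg/umol * V_mL * t_min)
= 1.84 / (0.18 * 0.75 * 50)
= 0.2726 FPU/mL

0.2726 FPU/mL


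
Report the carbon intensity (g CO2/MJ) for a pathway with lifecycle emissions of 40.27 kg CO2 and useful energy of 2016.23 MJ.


CI = CO2 * 1000 / E
= 40.27 * 1000 / 2016.23
= 19.9729 g CO2/MJ

19.9729 g CO2/MJ


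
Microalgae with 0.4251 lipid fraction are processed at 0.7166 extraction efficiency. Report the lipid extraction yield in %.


Y = lipid_content * extraction_eff * 100
= 0.4251 * 0.7166 * 100
= 30.4627%

30.4627%


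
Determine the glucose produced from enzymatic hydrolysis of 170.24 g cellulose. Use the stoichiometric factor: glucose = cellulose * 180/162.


glucose = cellulose * 180/162
= 170.24 * 180/162
= 189.1556 g

189.1556 g


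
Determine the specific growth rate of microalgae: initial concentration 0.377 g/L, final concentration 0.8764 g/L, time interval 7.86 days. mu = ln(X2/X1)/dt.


mu = ln(X2/X1) / dt
= ln(0.8764/0.377) / 7.86
= 0.1073 per day

0.1073 per day


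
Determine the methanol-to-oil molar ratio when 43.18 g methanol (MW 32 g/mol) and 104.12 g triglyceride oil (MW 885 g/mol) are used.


Molar ratio = n_MeOH / n_oil = (MeOH/32) / (oil/885) = (MeOH * 885) / (32 * oil)
= (43.18 * 885) / (32 * 104.12)
= 11.4694

11.4694


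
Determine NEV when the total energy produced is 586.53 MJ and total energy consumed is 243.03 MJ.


NEV = E_out - E_in
= 586.53 - 243.03
= 343.5000 MJ

343.5000 MJ


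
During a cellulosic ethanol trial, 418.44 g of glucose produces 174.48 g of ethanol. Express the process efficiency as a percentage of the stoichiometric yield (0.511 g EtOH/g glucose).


Fermentation efficiency = (actual / (0.511 * glucose)) * 100
= (174.48 / (0.511 * 418.44)) * 100
= 81.6003%

81.6003%


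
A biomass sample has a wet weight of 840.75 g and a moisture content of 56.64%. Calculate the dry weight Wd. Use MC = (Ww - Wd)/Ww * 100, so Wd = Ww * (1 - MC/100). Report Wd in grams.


Wd = Ww * (1 - MC/100)
= 840.75 * (1 - 56.64/100)
= 364.5492 g

364.5492 g


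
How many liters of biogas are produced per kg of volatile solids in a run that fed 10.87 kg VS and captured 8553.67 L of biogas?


Y = V / VS
= 8553.67 / 10.87
= 786.9062 L/kg VS

786.9062 L/kg VS


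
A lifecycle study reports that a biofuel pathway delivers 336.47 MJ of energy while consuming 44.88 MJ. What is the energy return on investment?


EROI = E_out / E_in
= 336.47 / 44.88
= 7.4971

7.4971


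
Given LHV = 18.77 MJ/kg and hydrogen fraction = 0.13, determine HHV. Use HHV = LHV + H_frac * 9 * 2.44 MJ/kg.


HHV = LHV + H_frac * 9 * 2.44
= 18.77 + 0.13 * 9 * 2.44
= 21.6248 MJ/kg

21.6248 MJ/kg


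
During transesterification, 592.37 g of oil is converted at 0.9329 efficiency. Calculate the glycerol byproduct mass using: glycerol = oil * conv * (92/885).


glycerol = oil * conv * (92/885)
= 592.37 * 0.9329 * 92 / 885
= 57.4477 g

57.4477 g


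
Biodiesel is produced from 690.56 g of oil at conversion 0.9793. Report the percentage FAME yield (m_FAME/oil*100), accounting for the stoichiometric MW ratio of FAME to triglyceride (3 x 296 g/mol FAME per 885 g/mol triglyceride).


m_FAME = oil * conv * (3 * 296 / 885) = oil * conv * (888/885)
= 690.56 * 0.9793 * 888 / 885
= 678.5578 g
Y = m_FAME / oil * 100 = conv * (888/885) * 100
= 0.9793 * 888 / 885 * 100
= 98.26%

98.26%


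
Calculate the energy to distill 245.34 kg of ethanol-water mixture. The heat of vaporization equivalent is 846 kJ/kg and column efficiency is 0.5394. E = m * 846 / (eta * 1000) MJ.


E = m * 846 / (eta * 1000)
= 245.34 * 846 / (0.5394 * 1000)
= 384.7935 MJ

384.7935 MJ


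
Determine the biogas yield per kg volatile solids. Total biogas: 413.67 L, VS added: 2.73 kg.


Y = V / VS
= 413.67 / 2.73
= 151.5275 L/kg VS

151.5275 L/kg VS


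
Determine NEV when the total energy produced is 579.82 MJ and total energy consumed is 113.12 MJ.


NEV = E_out - E_in
= 579.82 - 113.12
= 466.7000 MJ

466.7000 MJ


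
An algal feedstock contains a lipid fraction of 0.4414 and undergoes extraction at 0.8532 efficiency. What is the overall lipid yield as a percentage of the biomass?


Y = lipid_content * extraction_eff * 100
= 0.4414 * 0.8532 * 100
= 37.6602%

37.6602%


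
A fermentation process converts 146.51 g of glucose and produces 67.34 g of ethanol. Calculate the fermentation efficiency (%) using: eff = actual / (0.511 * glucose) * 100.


Fermentation efficiency = (actual / (0.511 * glucose)) * 100
= (67.34 / (0.511 * 146.51)) * 100
= 89.9466%

89.9466%


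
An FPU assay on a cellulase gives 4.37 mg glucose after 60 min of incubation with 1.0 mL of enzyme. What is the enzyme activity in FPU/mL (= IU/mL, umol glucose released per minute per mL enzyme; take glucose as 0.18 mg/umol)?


Activity = glucose_mg / (0.18 mg/umol * V_mL * t_min)
= 4.37 / (0.18 * 1.0 * 60)
= 0.4046 FPU/mL

0.4046 FPU/mL


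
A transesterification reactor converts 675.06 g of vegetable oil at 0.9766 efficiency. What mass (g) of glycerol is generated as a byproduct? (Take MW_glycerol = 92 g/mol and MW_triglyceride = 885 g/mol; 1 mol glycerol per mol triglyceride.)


glycerol = oil * conv * (92/885)
= 675.06 * 0.9766 * 92 / 885
= 68.5336 g

68.5336 g


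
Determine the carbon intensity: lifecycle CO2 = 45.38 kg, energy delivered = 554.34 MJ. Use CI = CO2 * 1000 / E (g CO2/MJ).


CI = CO2 * 1000 / E
= 45.38 * 1000 / 554.34
= 81.8631 g CO2/MJ

81.8631 g CO2/MJ


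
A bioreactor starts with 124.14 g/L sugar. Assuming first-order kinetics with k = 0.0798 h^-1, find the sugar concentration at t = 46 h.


S = S0 * exp(-k * t)
S = 124.14 * exp(-0.0798 * 46)
S = 3.1601 g/L

3.1601 g/L


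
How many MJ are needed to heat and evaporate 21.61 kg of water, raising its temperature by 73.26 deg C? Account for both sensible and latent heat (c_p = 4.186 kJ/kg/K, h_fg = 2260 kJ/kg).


E = m_water * (4.186 * dT + 2260) / 1000
= 21.61 * (4.186 * 73.26 + 2260) / 1000
= 55.4657 MJ

55.4657 MJ


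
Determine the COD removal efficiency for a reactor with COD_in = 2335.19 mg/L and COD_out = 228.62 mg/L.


eta = (COD_in - COD_out) / COD_in * 100
= (2335.19 - 228.62) / 2335.19 * 100
= 90.2098%

90.2098%


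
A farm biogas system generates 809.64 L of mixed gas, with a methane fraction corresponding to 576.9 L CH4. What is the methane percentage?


CH4% = V_CH4 / V_total * 100
= 576.9 / 809.64 * 100
= 71.2539%

71.2539%


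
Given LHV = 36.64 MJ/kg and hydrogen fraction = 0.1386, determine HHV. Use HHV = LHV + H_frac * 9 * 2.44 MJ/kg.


HHV = LHV + H_frac * 9 * 2.44
= 36.64 + 0.1386 * 9 * 2.44
= 39.6837 MJ/kg

39.6837 MJ/kg


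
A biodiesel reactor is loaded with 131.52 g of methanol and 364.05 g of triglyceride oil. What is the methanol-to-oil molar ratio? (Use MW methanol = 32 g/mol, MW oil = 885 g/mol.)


Molar ratio = n_MeOH / n_oil = (MeOH/32) / (oil/885) = (MeOH * 885) / (32 * oil)
= (131.52 * 885) / (32 * 364.05)
= 9.9913

9.9913


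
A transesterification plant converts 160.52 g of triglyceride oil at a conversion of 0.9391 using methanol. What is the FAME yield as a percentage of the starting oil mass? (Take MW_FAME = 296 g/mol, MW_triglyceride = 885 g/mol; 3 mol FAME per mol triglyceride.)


m_FAME = oil * conv * (3 * 296 / 885) = oil * conv * (888/885)
= 160.52 * 0.9391 * 888 / 885
= 151.2553 g
Y = m_FAME / oil * 100 = conv * (888/885) * 100
= 0.9391 * 888 / 885 * 100
= 94.23%

94.23%


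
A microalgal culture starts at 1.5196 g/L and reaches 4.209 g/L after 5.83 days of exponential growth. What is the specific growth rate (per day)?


mu = ln(X2/X1) / dt
= ln(4.209/1.5196) / 5.83
= 0.1747 per day

0.1747 per day


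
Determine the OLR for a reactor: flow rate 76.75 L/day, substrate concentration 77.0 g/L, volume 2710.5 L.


OLR = Q * S / V
= 76.75 * 77.0 / 2710.5
= 2.1803 g/L/day

2.1803 g/L/day


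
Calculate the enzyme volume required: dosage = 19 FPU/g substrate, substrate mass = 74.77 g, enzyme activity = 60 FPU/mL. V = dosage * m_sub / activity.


V = dosage * m_sub / activity
V = 19 * 74.77 / 60
V = 23.6772 mL

23.6772 mL


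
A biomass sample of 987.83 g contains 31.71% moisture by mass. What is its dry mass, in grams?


Wd = Ww * (1 - MC/100)
= 987.83 * (1 - 31.71/100)
= 674.5891 g

674.5891 g


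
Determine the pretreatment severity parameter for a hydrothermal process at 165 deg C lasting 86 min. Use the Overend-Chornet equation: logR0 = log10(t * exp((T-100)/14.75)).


logR0 = log10(t * exp((T - 100) / 14.75))
= log10(86 * exp((165 - 100) / 14.75))
= 3.8483

3.8483


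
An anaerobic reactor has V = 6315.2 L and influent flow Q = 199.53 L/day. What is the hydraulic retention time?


HRT = V / Q
= 6315.2 / 199.53
= 31.6504 days

31.6504 days


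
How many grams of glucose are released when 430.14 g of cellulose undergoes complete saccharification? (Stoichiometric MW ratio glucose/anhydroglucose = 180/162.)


glucose = cellulose * 180/162
= 430.14 * 180/162
= 477.9333 g

477.9333 g


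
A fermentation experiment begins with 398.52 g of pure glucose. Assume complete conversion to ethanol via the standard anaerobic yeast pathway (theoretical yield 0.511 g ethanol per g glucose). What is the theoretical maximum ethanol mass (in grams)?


Theoretical ethanol yield: m_EtOH = 0.511 * m_glucose
m_EtOH = 0.511 * 398.52 = 203.6437 g

203.6437 g


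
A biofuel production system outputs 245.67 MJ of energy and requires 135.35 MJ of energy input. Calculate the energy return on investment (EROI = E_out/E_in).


EROI = E_out / E_in
= 245.67 / 135.35
= 1.8151

1.8151


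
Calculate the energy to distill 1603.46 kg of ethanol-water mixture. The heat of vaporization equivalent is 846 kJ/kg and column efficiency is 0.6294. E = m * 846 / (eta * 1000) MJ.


E = m * 846 / (eta * 1000)
= 1603.46 * 846 / (0.6294 * 1000)
= 2155.2704 MJ

2155.2704 MJ


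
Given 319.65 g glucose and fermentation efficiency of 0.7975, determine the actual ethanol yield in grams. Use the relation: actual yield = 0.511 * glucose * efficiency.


Actual ethanol: m = 0.511 * 319.65 * 0.7975
m = 130.2646 g

130.2646 g


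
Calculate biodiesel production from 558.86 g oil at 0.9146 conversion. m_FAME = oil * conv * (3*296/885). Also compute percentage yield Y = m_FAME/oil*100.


m_FAME = oil * conv * (3 * 296 / 885) = oil * conv * (888/885)
= 558.86 * 0.9146 * 888 / 885
= 512.8660 g
Y = m_FAME / oil * 100 = conv * (888/885) * 100
= 0.9146 * 888 / 885 * 100
= 91.77%

512.8660 g FAME; Y = 91.77%


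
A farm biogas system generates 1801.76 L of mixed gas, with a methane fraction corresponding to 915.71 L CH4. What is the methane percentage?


CH4% = V_CH4 / V_total * 100
= 915.71 / 1801.76 * 100
= 50.8231%

50.8231%


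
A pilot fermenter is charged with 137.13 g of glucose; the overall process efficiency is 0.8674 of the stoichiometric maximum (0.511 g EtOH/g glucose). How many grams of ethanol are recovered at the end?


Actual ethanol: m = 0.511 * 137.13 * 0.8674
m = 60.7817 g

60.7817 g


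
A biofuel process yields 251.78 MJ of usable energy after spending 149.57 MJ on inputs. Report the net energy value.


NEV = E_out - E_in
= 251.78 - 149.57
= 102.2100 MJ

102.2100 MJ


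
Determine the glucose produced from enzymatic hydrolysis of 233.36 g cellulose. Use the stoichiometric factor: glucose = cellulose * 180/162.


glucose = cellulose * 180/162
= 233.36 * 180/162
= 259.2889 g

259.2889 g


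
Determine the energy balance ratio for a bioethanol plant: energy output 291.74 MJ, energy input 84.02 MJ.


EROI = E_out / E_in
= 291.74 / 84.02
= 3.4723

3.4723


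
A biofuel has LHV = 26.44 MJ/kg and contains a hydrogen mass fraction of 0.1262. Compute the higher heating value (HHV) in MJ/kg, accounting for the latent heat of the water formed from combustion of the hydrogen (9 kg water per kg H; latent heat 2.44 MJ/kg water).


HHV = LHV + H_frac * 9 * 2.44
= 26.44 + 0.1262 * 9 * 2.44
= 29.2114 MJ/kg

29.2114 MJ/kg


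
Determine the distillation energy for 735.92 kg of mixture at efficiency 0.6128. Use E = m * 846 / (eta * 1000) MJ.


E = m * 846 / (eta * 1000)
= 735.92 * 846 / (0.6128 * 1000)
= 1015.9731 MJ

1015.9731 MJ


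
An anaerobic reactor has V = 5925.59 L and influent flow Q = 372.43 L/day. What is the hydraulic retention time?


HRT = V / Q
= 5925.59 / 372.43
= 15.9106 days

15.9106 days


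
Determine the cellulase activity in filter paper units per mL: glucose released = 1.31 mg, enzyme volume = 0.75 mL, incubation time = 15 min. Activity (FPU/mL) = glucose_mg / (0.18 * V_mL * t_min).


Activity = glucose_mg / (0.18 mg/umol * V_mL * t_min)
= 1.31 / (0.18 * 0.75 * 15)
= 0.6469 FPU/mL

0.6469 FPU/mL


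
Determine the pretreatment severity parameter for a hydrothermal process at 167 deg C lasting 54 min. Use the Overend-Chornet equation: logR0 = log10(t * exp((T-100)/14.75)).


logR0 = log10(t * exp((T - 100) / 14.75))
= log10(54 * exp((167 - 100) / 14.75))
= 3.7051

3.7051


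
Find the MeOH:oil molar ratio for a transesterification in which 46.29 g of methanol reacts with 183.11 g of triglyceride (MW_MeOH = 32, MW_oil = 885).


Molar ratio = n_MeOH / n_oil = (MeOH/32) / (oil/885) = (MeOH * 885) / (32 * oil)
= (46.29 * 885) / (32 * 183.11)
= 6.9915

6.9915


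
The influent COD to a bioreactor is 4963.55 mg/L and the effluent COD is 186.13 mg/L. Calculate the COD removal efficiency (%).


eta = (COD_in - COD_out) / COD_in * 100
= (4963.55 - 186.13) / 4963.55 * 100
= 96.2501%

96.2501%


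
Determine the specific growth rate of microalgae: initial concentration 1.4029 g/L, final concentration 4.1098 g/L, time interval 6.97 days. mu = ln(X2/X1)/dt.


mu = ln(X2/X1) / dt
= ln(4.1098/1.4029) / 6.97
= 0.1542 per day

0.1542 per day


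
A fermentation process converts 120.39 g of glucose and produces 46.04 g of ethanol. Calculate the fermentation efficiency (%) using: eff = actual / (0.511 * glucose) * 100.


Fermentation efficiency = (actual / (0.511 * glucose)) * 100
= (46.04 / (0.511 * 120.39)) * 100
= 74.8383%

74.8383%


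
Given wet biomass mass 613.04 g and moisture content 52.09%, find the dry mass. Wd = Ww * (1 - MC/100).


Wd = Ww * (1 - MC/100)
= 613.04 * (1 - 52.09/100)
= 293.7075 g

293.7075 g


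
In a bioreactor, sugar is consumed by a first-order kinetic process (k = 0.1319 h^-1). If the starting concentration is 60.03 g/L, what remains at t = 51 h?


S = S0 * exp(-k * t)
S = 60.03 * exp(-0.1319 * 51)
S = 0.0719 g/L

0.0719 g/L


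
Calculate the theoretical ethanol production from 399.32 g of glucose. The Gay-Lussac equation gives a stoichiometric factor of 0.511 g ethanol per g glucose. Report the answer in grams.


Theoretical ethanol yield: m_EtOH = 0.511 * m_glucose
m_EtOH = 0.511 * 399.32 = 204.0525 g

204.0525 g


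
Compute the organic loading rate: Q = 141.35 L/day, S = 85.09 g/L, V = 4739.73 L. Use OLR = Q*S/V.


OLR = Q * S / V
= 141.35 * 85.09 / 4739.73
= 2.5376 g/L/day

2.5376 g/L/day


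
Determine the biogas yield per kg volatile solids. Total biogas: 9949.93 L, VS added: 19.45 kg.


Y = V / VS
= 9949.93 / 19.45
= 511.5645 L/kg VS

511.5645 L/kg VS


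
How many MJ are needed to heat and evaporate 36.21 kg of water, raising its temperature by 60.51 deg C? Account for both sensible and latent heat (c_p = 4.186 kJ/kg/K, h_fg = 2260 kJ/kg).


E = m_water * (4.186 * dT + 2260) / 1000
= 36.21 * (4.186 * 60.51 + 2260) / 1000
= 91.0064 MJ

91.0064 MJ


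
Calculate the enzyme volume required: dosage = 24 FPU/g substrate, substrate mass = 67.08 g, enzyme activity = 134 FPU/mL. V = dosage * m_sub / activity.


V = dosage * m_sub / activity
V = 24 * 67.08 / 134
V = 12.0143 mL

12.0143 mL


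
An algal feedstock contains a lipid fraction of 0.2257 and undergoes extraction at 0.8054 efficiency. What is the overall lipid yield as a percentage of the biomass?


Y = lipid_content * extraction_eff * 100
= 0.2257 * 0.8054 * 100
= 18.1779%

18.1779%


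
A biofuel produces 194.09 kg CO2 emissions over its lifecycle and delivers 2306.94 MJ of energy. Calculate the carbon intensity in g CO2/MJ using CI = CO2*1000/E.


CI = CO2 * 1000 / E
= 194.09 * 1000 / 2306.94
= 84.1331 g CO2/MJ

84.1331 g CO2/MJ


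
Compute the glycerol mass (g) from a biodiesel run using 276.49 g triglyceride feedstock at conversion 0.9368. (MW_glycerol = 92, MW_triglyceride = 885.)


glycerol = oil * conv * (92/885)
= 276.49 * 0.9368 * 92 / 885
= 26.9259 g

26.9259 g


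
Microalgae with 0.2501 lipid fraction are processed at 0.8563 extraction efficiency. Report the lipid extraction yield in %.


Y = lipid_content * extraction_eff * 100
= 0.2501 * 0.8563 * 100
= 21.4161%

21.4161%


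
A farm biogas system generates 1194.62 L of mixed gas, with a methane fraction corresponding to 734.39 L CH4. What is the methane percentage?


CH4% = V_CH4 / V_total * 100
= 734.39 / 1194.62 * 100
= 61.4748%

61.4748%


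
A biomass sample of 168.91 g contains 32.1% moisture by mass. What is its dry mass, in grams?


Wd = Ww * (1 - MC/100)
= 168.91 * (1 - 32.1/100)
= 114.6899 g

114.6899 g


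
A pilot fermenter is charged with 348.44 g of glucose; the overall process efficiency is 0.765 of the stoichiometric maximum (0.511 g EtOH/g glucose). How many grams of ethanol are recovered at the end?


Actual ethanol: m = 0.511 * 348.44 * 0.765
m = 136.2104 g

136.2104 g


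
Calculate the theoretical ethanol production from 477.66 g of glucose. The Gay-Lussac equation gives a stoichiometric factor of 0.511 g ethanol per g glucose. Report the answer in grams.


Theoretical ethanol yield: m_EtOH = 0.511 * m_glucose
m_EtOH = 0.511 * 477.66 = 244.0843 g

244.0843 g


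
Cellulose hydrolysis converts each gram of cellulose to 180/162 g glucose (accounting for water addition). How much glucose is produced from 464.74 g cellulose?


glucose = cellulose * 180/162
= 464.74 * 180/162
= 516.3778 g

516.3778 g


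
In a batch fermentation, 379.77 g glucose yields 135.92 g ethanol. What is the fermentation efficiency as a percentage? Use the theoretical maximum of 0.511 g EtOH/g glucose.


Fermentation efficiency = (actual / (0.511 * glucose)) * 100
= (135.92 / (0.511 * 379.77)) * 100
= 70.0393%

70.0393%


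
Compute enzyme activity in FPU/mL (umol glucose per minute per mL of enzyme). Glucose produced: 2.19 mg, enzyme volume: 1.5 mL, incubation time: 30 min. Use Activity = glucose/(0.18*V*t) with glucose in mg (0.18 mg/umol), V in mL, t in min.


Activity = glucose_mg / (0.18 mg/umol * V_mL * t_min)
= 2.19 / (0.18 * 1.5 * 30)
= 0.2704 FPU/mL

0.2704 FPU/mL


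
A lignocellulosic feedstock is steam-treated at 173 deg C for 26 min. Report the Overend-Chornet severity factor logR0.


logR0 = log10(t * exp((T - 100) / 14.75))
= log10(26 * exp((173 - 100) / 14.75))
= 3.5644

3.5644


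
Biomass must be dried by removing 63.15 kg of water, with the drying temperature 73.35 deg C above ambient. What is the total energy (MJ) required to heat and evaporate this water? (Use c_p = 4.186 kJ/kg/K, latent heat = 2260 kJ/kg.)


E = m_water * (4.186 * dT + 2260) / 1000
= 63.15 * (4.186 * 73.35 + 2260) / 1000
= 162.1088 MJ

162.1088 MJ


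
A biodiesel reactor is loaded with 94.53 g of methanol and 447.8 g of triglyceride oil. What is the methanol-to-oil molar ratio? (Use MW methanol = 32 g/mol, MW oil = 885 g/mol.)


Molar ratio = n_MeOH / n_oil = (MeOH/32) / (oil/885) = (MeOH * 885) / (32 * oil)
= (94.53 * 885) / (32 * 447.8)
= 5.8382

5.8382


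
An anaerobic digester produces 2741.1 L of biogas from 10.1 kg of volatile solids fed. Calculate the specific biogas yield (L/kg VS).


Y = V / VS
= 2741.1 / 10.1
= 271.3960 L/kg VS

271.3960 L/kg VS


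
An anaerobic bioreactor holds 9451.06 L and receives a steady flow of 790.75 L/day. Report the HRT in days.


HRT = V / Q
= 9451.06 / 790.75
= 11.9520 days

11.9520 days


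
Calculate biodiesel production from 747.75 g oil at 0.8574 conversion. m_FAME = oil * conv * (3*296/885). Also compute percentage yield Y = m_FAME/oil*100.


m_FAME = oil * conv * (3 * 296 / 885) = oil * conv * (888/885)
= 747.75 * 0.8574 * 888 / 885
= 643.2941 g
Y = m_FAME / oil * 100 = conv * (888/885) * 100
= 0.8574 * 888 / 885 * 100
= 86.03%

643.2941 g FAME; Y = 86.03%


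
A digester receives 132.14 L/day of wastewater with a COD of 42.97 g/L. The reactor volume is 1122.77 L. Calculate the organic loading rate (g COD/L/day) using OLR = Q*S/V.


OLR = Q * S / V
= 132.14 * 42.97 / 1122.77
= 5.0572 g/L/day

5.0572 g/L/day


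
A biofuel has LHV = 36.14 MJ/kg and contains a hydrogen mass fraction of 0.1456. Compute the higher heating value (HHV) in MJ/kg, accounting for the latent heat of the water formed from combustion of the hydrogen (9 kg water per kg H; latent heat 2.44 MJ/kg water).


HHV = LHV + H_frac * 9 * 2.44
= 36.14 + 0.1456 * 9 * 2.44
= 39.3374 MJ/kg

39.3374 MJ/kg


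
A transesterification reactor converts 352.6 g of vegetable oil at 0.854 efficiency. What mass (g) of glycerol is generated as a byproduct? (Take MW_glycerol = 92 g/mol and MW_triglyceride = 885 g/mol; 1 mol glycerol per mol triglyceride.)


glycerol = oil * conv * (92/885)
= 352.6 * 0.854 * 92 / 885
= 31.3029 g

31.3029 g


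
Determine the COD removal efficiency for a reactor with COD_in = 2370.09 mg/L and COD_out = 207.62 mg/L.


eta = (COD_in - COD_out) / COD_in * 100
= (2370.09 - 207.62) / 2370.09 * 100
= 91.2400%

91.2400%


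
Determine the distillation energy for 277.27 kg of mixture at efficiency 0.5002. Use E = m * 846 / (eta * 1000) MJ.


E = m * 846 / (eta * 1000)
= 277.27 * 846 / (0.5002 * 1000)
= 468.9533 MJ

468.9533 MJ


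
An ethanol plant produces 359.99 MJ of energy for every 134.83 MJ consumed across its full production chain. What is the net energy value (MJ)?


NEV = E_out - E_in
= 359.99 - 134.83
= 225.1600 MJ

225.1600 MJ


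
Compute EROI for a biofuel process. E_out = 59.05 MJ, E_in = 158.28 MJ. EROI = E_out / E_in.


EROI = E_out / E_in
= 59.05 / 158.28
= 0.3731

0.3731


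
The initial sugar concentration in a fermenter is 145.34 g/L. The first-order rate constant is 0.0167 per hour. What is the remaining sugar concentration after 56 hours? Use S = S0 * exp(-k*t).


S = S0 * exp(-k * t)
S = 145.34 * exp(-0.0167 * 56)
S = 57.0470 g/L

57.0470 g/L


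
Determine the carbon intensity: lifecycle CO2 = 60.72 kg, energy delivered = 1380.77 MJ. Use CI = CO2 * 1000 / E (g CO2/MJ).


CI = CO2 * 1000 / E
= 60.72 * 1000 / 1380.77
= 43.9755 g CO2/MJ

43.9755 g CO2/MJ


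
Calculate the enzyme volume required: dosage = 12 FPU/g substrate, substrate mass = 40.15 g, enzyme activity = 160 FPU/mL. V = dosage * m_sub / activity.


V = dosage * m_sub / activity
V = 12 * 40.15 / 160
V = 3.0112 mL

3.0112 mL


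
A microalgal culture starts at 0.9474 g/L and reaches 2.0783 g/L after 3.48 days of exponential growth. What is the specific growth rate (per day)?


mu = ln(X2/X1) / dt
= ln(2.0783/0.9474) / 3.48
= 0.2257 per day

0.2257 per day


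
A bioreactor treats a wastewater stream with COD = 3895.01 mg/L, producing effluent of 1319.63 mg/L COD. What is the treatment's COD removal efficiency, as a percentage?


eta = (COD_in - COD_out) / COD_in * 100
= (3895.01 - 1319.63) / 3895.01 * 100
= 66.1200%

66.1200%


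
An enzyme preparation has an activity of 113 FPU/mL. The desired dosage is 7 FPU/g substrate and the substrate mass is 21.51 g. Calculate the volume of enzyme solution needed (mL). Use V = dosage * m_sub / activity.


V = dosage * m_sub / activity
V = 7 * 21.51 / 113
V = 1.3325 mL

1.3325 mL


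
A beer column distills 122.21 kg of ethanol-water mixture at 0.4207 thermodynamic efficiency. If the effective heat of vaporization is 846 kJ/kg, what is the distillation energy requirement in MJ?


E = m * 846 / (eta * 1000)
= 122.21 * 846 / (0.4207 * 1000)
= 245.7563 MJ

245.7563 MJ


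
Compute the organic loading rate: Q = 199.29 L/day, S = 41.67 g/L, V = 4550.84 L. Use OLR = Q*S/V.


OLR = Q * S / V
= 199.29 * 41.67 / 4550.84
= 1.8248 g/L/day

1.8248 g/L/day


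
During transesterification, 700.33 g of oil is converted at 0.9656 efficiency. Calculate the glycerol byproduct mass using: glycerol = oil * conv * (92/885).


glycerol = oil * conv * (92/885)
= 700.33 * 0.9656 * 92 / 885
= 70.2983 g

70.2983 g


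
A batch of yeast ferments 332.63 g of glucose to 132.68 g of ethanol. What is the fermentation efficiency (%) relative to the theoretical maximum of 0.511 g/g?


Fermentation efficiency = (actual / (0.511 * glucose)) * 100
= (132.68 / (0.511 * 332.63)) * 100
= 78.0590%

78.0590%


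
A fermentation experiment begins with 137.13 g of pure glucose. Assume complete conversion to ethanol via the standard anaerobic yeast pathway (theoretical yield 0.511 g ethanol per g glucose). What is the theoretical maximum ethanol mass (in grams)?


Theoretical ethanol yield: m_EtOH = 0.511 * m_glucose
m_EtOH = 0.511 * 137.13 = 70.0734 g

70.0734 g


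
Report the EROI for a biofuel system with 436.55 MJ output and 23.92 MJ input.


EROI = E_out / E_in
= 436.55 / 23.92
= 18.2504

18.2504


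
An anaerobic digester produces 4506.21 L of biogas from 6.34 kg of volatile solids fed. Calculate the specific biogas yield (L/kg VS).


Y = V / VS
= 4506.21 / 6.34
= 710.7587 L/kg VS

710.7587 L/kg VS


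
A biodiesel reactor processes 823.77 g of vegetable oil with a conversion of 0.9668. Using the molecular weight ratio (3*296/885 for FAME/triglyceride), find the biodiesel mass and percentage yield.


m_FAME = oil * conv * (3 * 296 / 885) = oil * conv * (888/885)
= 823.77 * 0.9668 * 888 / 885
= 799.1206 g
Y = m_FAME / oil * 100 = conv * (888/885) * 100
= 0.9668 * 888 / 885 * 100
= 97.01%

799.1206 g FAME; Y = 97.01%


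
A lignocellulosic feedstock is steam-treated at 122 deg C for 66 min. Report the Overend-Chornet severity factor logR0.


logR0 = log10(t * exp((T - 100) / 14.75))
= log10(66 * exp((122 - 100) / 14.75))
= 2.4673

2.4673


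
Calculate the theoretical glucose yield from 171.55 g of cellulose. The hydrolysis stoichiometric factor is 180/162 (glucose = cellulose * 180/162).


glucose = cellulose * 180/162
= 171.55 * 180/162
= 190.6111 g

190.6111 g


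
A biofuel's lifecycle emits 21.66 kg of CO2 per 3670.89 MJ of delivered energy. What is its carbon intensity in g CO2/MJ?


CI = CO2 * 1000 / E
= 21.66 * 1000 / 3670.89
= 5.9005 g CO2/MJ

5.9005 g CO2/MJ


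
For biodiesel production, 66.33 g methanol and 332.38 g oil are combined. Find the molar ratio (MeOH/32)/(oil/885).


Molar ratio = n_MeOH / n_oil = (MeOH/32) / (oil/885) = (MeOH * 885) / (32 * oil)
= (66.33 * 885) / (32 * 332.38)
= 5.5191

5.5191


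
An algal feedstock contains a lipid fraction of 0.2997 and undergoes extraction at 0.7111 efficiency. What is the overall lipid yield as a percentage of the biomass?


Y = lipid_content * extraction_eff * 100
= 0.2997 * 0.7111 * 100
= 21.3117%

21.3117%


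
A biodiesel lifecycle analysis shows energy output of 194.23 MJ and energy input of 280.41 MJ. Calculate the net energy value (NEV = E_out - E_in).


NEV = E_out - E_in
= 194.23 - 280.41
= -86.1800 MJ

-86.1800 MJ


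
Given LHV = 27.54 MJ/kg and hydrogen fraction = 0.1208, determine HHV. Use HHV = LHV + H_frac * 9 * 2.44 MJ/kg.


HHV = LHV + H_frac * 9 * 2.44
= 27.54 + 0.1208 * 9 * 2.44
= 30.1928 MJ/kg

30.1928 MJ/kg


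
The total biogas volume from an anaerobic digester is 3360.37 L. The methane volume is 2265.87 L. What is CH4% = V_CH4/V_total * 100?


CH4% = V_CH4 / V_total * 100
= 2265.87 / 3360.37 * 100
= 67.4292%

67.4292%


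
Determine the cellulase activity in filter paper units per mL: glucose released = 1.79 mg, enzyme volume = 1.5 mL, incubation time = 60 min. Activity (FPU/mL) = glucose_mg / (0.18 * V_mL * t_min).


Activity = glucose_mg / (0.18 mg/umol * V_mL * t_min)
= 1.79 / (0.18 * 1.5 * 60)
= 0.1105 FPU/mL

0.1105 FPU/mL


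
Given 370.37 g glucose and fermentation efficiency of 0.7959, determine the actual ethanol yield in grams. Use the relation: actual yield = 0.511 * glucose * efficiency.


Actual ethanol: m = 0.511 * 370.37 * 0.7959
m = 150.6313 g

150.6313 g


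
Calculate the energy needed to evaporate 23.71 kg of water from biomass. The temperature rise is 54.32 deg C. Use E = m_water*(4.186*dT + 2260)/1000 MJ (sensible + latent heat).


E = m_water * (4.186 * dT + 2260) / 1000
= 23.71 * (4.186 * 54.32 + 2260) / 1000
= 58.9759 MJ

58.9759 MJ


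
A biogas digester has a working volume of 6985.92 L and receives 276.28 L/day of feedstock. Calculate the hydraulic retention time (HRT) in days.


HRT = V / Q
= 6985.92 / 276.28
= 25.2857 days

25.2857 days


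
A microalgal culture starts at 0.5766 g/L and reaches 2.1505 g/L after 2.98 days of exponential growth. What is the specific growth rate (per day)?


mu = ln(X2/X1) / dt
= ln(2.1505/0.5766) / 2.98
= 0.4417 per day

0.4417 per day


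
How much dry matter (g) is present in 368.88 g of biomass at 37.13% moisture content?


Wd = Ww * (1 - MC/100)
= 368.88 * (1 - 37.13/100)
= 231.9149 g

231.9149 g


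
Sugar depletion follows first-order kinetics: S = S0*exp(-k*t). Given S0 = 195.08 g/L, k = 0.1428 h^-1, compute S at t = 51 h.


S = S0 * exp(-k * t)
S = 195.08 * exp(-0.1428 * 51)
S = 0.1341 g/L

0.1341 g/L


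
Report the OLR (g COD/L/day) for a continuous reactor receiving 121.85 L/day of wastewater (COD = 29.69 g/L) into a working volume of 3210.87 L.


OLR = Q * S / V
= 121.85 * 29.69 / 3210.87
= 1.1267 g/L/day

1.1267 g/L/day


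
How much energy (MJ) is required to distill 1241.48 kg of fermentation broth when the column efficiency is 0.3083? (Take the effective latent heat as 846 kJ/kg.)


E = m * 846 / (eta * 1000)
= 1241.48 * 846 / (0.3083 * 1000)
= 3406.7210 MJ

3406.7210 MJ


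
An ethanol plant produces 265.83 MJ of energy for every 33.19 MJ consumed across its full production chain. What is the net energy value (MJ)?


NEV = E_out - E_in
= 265.83 - 33.19
= 232.6400 MJ

232.6400 MJ


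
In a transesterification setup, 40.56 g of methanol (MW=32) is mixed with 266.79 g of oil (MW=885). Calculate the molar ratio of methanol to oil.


Molar ratio = n_MeOH / n_oil = (MeOH/32) / (oil/885) = (MeOH * 885) / (32 * oil)
= (40.56 * 885) / (32 * 266.79)
= 4.2046

4.2046
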